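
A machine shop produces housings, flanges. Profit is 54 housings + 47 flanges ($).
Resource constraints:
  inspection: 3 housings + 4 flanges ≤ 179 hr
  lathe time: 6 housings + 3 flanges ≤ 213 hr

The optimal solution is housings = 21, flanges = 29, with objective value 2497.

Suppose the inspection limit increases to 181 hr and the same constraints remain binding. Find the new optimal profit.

2513

Check each constraint at x*: inspection 179/179 (tight); lathe time 213/213 (tight).
Dual feasibility on the basic columns requires 3·y_inspection + 6·y_lathe time = 54, 4·y_inspection + 3·y_lathe time = 47.
→ y_inspection = 8 and y_lathe time = 5.
Δz = y_inspection·Δb = 8 × (2) = 16, so new z* = 2497 + 16 = 2513.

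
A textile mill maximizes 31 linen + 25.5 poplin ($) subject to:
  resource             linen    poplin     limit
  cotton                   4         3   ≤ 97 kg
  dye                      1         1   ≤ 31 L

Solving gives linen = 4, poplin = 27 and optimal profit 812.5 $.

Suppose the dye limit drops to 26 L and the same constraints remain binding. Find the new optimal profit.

767.5

Check each constraint at x*: cotton 97/97 (tight); dye 31/31 (tight).
The binding rows give the dual system: 4·y_cotton + 1·y_dye = 31 and 3·y_cotton + 1·y_dye = 25.5.
Solving: y_cotton = 5.5, y_dye = 9.
Δz = y_dye·Δb = 9 × (-5) = -45, so new z* = 812.5 − 45 = 767.5.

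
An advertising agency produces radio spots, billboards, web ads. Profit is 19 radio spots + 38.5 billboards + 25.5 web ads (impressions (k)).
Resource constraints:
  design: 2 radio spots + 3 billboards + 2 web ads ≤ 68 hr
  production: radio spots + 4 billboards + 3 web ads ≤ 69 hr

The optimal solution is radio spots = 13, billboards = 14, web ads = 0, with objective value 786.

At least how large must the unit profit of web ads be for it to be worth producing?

27

Both design and production are binding at x*.
Dual feasibility on the basic columns requires 2·y_design + 1·y_production = 19, 3·y_design + 4·y_production = 38.5.
→ y_design = 7.5 and y_production = 4.
web ads enters the basis when its profit ≥ yᵀa₃ = 7.5·2 + 4·3 = 27.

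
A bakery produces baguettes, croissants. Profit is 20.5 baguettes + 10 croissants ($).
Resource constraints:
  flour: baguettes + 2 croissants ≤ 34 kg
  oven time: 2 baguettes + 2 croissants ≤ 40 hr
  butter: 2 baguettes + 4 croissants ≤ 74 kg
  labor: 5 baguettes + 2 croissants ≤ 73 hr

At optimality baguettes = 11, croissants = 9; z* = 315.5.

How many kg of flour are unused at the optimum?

flour used = 1·11 + 2·9 = 29; slack = 34 − 29 = 5.

5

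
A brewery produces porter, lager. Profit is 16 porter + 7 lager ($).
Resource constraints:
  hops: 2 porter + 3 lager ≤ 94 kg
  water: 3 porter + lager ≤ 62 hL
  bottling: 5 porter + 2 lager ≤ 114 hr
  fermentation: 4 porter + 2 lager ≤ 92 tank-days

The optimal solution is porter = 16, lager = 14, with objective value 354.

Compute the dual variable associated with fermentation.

At the optimum: hops uses 74 of 94 (slack = 20); water uses 62 of 62 (binding); bottling uses 108 of 114 (slack = 6); fermentation uses 92 of 92 (binding).
Since hops, bottling are not tight, their duals are 0.
From A_Bᵀ y = c: 3·y_water + 4·y_fermentation = 16; 1·y_water + 2·y_fermentation = 7.
→ y_water = 2 and y_fermentation = 2.5.
Shadow price of fermentation = 2.5.

2.5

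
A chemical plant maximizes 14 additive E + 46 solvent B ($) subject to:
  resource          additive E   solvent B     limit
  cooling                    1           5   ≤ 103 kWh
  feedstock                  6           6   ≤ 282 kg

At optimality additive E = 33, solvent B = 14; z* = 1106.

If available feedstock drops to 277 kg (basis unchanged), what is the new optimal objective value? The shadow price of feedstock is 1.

1101

Δb = -5, so new z* = 1106 + (1)·(-5) = 1106 − 5 = 1101.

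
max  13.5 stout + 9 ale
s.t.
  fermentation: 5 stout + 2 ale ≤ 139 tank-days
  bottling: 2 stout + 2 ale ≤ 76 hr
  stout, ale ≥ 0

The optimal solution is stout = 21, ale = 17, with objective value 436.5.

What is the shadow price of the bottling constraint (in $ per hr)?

Check each constraint at x*: fermentation 139/139 (tight); bottling 76/76 (tight).
The binding rows give the dual system: 5·y_fermentation + 2·y_bottling = 13.5 and 2·y_fermentation + 2·y_bottling = 9.
This yields shadow prices y_fermentation = 1.5, y_bottling = 3.
Shadow price of bottling = 3.

3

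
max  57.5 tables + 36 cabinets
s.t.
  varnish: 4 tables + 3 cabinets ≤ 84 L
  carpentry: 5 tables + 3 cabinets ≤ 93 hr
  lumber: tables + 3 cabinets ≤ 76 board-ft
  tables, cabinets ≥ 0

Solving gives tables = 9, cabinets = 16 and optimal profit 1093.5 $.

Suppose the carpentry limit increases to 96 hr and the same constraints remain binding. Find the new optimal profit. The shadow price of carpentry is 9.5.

Δb = 3, so new z* = 1093.5 + (9.5)·(3) = 1093.5 + 28.5 = 1122.

1122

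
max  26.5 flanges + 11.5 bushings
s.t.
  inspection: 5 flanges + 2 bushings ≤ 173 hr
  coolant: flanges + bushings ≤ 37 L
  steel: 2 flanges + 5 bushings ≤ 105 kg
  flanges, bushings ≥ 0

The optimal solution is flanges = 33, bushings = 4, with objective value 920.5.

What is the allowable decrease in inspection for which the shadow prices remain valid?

Binding constraints: inspection, coolant. The basis is B = [[5,2],[1,1]] with det 3.
Per unit decrease in inspection, x* moves by d = (-0.3333, 0.3333).
The basis stays optimal until steel becomes binding; allowable decrease = 19 hr.

19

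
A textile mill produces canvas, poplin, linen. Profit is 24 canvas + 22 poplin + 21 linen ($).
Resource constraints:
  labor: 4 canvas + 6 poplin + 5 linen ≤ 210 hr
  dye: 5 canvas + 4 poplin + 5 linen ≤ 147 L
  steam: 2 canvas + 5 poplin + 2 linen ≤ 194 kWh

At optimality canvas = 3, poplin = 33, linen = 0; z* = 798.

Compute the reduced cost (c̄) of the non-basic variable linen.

-4

Binding: labor and dye. Non-binding: steam (23 unused).
Since steam is not tight, its dual is 0.
Dual feasibility on the basic columns requires 4·y_labor + 5·y_dye = 24, 6·y_labor + 4·y_dye = 22.
→ y_labor = 1 and y_dye = 4.
Reduced cost of linen: c₃ − yᵀa₃ = 21 − (1·5 + 4·5) = 21 − 25 = -4.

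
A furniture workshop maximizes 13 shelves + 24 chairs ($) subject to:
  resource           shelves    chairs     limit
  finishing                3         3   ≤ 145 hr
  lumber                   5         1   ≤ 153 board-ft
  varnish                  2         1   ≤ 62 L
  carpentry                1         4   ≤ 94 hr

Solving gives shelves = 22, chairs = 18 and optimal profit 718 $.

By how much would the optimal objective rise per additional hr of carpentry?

5

Check each constraint at x*: finishing 120/145 (slack 25); lumber 128/153 (slack 25); varnish 62/62 (tight); carpentry 94/94 (tight).
Slack constraints have shadow price 0 (complementary slackness).
The binding rows give the dual system: 2·y_varnish + 1·y_carpentry = 13 and 1·y_varnish + 4·y_carpentry = 24.
This yields shadow prices y_varnish = 4, y_carpentry = 5.
Shadow price of carpentry = 5.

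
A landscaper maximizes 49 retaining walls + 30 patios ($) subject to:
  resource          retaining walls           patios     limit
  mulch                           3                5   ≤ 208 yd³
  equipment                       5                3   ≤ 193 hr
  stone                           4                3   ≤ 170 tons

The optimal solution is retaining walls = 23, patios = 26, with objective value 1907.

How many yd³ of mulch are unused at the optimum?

9

mulch used = 3·23 + 5·26 = 199; slack = 208 − 199 = 9.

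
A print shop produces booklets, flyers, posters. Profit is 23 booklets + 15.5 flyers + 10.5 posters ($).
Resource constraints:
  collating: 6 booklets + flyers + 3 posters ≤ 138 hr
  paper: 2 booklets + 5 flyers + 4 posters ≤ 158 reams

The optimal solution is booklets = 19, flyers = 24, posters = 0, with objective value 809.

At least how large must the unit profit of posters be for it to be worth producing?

At the optimum: collating uses 138 of 138 (binding); paper uses 158 of 158 (binding).
Dual feasibility on the basic columns requires 6·y_collating + 2·y_paper = 23, 1·y_collating + 5·y_paper = 15.5.
Solving: y_collating = 3, y_paper = 2.5.
posters enters the basis when its profit ≥ yᵀa₃ = 3·3 + 2.5·4 = 19.

19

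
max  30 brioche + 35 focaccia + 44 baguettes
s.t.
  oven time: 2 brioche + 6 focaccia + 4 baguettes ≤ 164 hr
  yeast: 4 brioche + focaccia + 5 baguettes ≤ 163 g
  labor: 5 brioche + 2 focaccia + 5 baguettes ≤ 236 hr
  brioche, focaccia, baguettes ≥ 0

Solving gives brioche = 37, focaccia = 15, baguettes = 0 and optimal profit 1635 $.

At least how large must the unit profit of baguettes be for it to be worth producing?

Check each constraint at x*: oven time 164/164 (tight); yeast 163/163 (tight); labor 215/236 (slack 21).
Slack constraints have shadow price 0 (complementary slackness).
Dual feasibility on the basic columns requires 2·y_oven time + 4·y_yeast = 30, 6·y_oven time + 1·y_yeast = 35.
→ y_oven time = 5 and y_yeast = 5.
baguettes enters the basis when its profit ≥ yᵀa₃ = 5·4 + 5·5 = 45.

45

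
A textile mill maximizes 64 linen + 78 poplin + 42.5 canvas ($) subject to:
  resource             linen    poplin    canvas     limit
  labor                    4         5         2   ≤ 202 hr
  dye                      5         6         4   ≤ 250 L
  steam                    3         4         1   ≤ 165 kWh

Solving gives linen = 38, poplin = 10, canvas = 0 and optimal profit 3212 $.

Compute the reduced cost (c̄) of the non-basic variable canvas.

At the optimum: labor uses 202 of 202 (binding); dye uses 250 of 250 (binding); steam uses 154 of 165 (slack = 11).
Since steam is not tight, its dual is 0.
The binding rows give the dual system: 4·y_labor + 5·y_dye = 64 and 5·y_labor + 6·y_dye = 78.
This yields shadow prices y_labor = 6, y_dye = 8.
Reduced cost of canvas: c₃ − yᵀa₃ = 42.5 − (6·2 + 8·4) = 42.5 − 44 = -1.5.

-1.5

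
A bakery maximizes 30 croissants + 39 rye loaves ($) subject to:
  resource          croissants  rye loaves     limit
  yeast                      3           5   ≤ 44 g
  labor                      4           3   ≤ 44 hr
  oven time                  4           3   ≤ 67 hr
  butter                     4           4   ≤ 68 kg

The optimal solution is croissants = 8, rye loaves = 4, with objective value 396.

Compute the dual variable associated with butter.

0

Binding: yeast and labor. Non-binding: oven time (23 unused), butter (20 unused).
Since oven time, butter are not tight, their duals are 0.
Dual feasibility on the basic columns requires 3·y_yeast + 4·y_labor = 30, 5·y_yeast + 3·y_labor = 39.
→ y_yeast = 6 and y_labor = 3.
Shadow price of butter = 0.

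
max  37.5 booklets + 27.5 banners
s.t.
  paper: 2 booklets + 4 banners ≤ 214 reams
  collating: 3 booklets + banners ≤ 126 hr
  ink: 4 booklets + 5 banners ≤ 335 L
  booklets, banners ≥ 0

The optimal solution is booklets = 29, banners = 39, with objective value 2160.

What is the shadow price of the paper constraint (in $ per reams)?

4.5

Binding: paper and collating. Non-binding: ink (24 unused).
By complementary slackness, y = 0 for the non-binding constraint.
Dual feasibility on the basic columns requires 2·y_paper + 3·y_collating = 37.5, 4·y_paper + 1·y_collating = 27.5.
This yields shadow prices y_paper = 4.5, y_collating = 9.5.
Shadow price of paper = 4.5.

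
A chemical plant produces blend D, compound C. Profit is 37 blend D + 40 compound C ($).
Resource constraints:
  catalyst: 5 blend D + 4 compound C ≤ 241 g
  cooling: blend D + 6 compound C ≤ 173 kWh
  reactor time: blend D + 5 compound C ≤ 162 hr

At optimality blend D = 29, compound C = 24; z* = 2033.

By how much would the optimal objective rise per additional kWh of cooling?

2

Binding: catalyst and cooling. Non-binding: reactor time (13 unused).
Since reactor time is not tight, its dual is 0.
The binding rows give the dual system: 5·y_catalyst + 1·y_cooling = 37 and 4·y_catalyst + 6·y_cooling = 40.
→ y_catalyst = 7 and y_cooling = 2.
Shadow price of cooling = 2.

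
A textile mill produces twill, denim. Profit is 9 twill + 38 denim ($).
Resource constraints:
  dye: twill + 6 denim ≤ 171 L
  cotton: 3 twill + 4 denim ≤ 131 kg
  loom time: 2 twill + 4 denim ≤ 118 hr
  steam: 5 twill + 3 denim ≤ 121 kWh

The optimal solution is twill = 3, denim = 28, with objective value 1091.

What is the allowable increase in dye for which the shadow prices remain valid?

Binding constraints: dye, loom time. The basis is B = [[1,6],[2,4]] with det -8.
Per unit increase in dye, x* moves by d = (-0.5, 0.25).
The basis stays optimal until twill reaches 0; allowable increase = 6 L.

6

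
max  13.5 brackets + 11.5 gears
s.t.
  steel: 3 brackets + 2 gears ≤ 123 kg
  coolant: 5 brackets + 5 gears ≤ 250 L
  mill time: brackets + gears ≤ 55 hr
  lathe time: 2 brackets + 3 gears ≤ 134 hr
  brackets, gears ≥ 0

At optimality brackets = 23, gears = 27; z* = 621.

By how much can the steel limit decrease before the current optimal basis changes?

Binding constraints: steel, coolant. The basis is B = [[3,2],[5,5]] with det 5.
Per unit decrease in steel, x* moves by d = (-1, 1).
The basis stays optimal until lathe time becomes binding; allowable decrease = 7 kg.

7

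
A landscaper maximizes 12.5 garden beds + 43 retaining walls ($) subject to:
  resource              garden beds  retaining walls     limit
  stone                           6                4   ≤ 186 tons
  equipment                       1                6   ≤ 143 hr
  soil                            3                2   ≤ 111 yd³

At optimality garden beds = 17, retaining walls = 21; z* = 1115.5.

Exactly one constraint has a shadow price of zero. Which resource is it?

soil

stone: 186/186 (binding)
equipment: 143/143 (binding)
soil: 93/111 (slack 18)
By complementary slackness, a constraint with positive slack has shadow price 0 → soil.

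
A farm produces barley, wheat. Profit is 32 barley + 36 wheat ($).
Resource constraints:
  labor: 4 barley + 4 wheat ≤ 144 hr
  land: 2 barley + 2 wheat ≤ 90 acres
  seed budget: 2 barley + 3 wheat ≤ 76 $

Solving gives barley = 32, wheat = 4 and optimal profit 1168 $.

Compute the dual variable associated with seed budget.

4

At the optimum: labor uses 144 of 144 (binding); land uses 72 of 90 (slack = 18); seed budget uses 76 of 76 (binding).
Since land is not tight, its dual is 0.
The binding rows give the dual system: 4·y_labor + 2·y_seed budget = 32 and 4·y_labor + 3·y_seed budget = 36.
This yields shadow prices y_labor = 6, y_seed budget = 4.
Shadow price of seed budget = 4.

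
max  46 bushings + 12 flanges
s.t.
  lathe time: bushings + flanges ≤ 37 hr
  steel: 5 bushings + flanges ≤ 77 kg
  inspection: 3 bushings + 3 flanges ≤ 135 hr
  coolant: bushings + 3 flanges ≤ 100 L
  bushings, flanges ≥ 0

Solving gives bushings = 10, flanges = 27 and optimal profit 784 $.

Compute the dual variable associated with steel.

At the optimum: lathe time uses 37 of 37 (binding); steel uses 77 of 77 (binding); inspection uses 111 of 135 (slack = 24); coolant uses 91 of 100 (slack = 9).
By complementary slackness, y = 0 for the non-binding constraints.
Dual feasibility on the basic columns requires 1·y_lathe time + 5·y_steel = 46, 1·y_lathe time + 1·y_steel = 12.
This yields shadow prices y_lathe time = 3.5, y_steel = 8.5.
Shadow price of steel = 8.5.

8.5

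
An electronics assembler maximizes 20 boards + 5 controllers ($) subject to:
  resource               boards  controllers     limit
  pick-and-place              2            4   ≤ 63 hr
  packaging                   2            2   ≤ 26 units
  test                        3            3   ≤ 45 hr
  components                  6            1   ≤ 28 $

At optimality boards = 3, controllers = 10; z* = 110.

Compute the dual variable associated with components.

3

Check each constraint at x*: pick-and-place 46/63 (slack 17); packaging 26/26 (tight); test 39/45 (slack 6); components 28/28 (tight).
Since pick-and-place, test are not tight, their duals are 0.
The binding rows give the dual system: 2·y_packaging + 6·y_components = 20 and 2·y_packaging + 1·y_components = 5.
Solving: y_packaging = 1, y_components = 3.
Shadow price of components = 3.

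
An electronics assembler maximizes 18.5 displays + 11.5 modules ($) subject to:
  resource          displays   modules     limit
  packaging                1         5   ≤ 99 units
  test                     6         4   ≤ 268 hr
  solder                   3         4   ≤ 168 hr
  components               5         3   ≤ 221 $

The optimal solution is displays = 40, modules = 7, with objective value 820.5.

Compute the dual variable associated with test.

1

Check each constraint at x*: packaging 75/99 (slack 24); test 268/268 (tight); solder 148/168 (slack 20); components 221/221 (tight).
By complementary slackness, y = 0 for the non-binding constraints.
Dual feasibility on the basic columns requires 6·y_test + 5·y_components = 18.5, 4·y_test + 3·y_components = 11.5.
This yields shadow prices y_test = 1, y_components = 2.5.
Shadow price of test = 1.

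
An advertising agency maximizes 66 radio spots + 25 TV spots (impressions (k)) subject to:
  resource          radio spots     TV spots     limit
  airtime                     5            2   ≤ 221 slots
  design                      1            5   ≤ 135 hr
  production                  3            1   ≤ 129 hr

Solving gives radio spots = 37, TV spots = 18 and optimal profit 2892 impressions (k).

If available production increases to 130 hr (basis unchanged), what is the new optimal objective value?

2899

Binding: airtime and production. Non-binding: design (8 unused).
Since design is not tight, its dual is 0.
Dual feasibility on the basic columns requires 5·y_airtime + 3·y_production = 66, 2·y_airtime + 1·y_production = 25.
This yields shadow prices y_airtime = 9, y_production = 7.
Δz = y_production·Δb = 7 × (1) = 7, so new z* = 2892 + 7 = 2899.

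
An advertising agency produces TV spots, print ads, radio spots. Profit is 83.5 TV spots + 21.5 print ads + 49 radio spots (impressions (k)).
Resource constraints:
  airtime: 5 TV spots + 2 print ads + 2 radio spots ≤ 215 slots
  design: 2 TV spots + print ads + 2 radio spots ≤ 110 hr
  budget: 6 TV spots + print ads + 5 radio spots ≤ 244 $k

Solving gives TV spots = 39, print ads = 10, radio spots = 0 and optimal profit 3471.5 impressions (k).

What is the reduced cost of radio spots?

-6.5

Check each constraint at x*: airtime 215/215 (tight); design 88/110 (slack 22); budget 244/244 (tight).
By complementary slackness, y = 0 for the non-binding constraint.
The binding rows give the dual system: 5·y_airtime + 6·y_budget = 83.5 and 2·y_airtime + 1·y_budget = 21.5.
Solving: y_airtime = 6.5, y_budget = 8.5.
Reduced cost of radio spots: c₃ − yᵀa₃ = 49 − (6.5·2 + 8.5·5) = 49 − 55.5 = -6.5.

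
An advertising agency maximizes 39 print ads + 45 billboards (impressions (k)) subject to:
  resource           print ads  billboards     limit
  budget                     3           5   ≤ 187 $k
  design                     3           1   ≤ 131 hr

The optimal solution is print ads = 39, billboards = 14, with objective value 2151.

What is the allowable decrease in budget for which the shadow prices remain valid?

56

Binding constraints: budget, design. The basis is B = [[3,5],[3,1]] with det -12.
Per unit decrease in budget, x* moves by d = (0.0833, -0.25).
The basis stays optimal until billboards reaches 0; allowable decrease = 56 $k.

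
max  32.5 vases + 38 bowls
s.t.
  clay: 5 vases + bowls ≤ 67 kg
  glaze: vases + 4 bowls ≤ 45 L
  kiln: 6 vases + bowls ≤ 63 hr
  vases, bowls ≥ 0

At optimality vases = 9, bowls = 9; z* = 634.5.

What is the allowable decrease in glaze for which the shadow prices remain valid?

34.5

Binding constraints: glaze, kiln. The basis is B = [[1,4],[6,1]] with det -23.
Per unit decrease in glaze, x* moves by d = (0.0435, -0.2609).
The basis stays optimal until bowls reaches 0; allowable decrease = 34.5 L.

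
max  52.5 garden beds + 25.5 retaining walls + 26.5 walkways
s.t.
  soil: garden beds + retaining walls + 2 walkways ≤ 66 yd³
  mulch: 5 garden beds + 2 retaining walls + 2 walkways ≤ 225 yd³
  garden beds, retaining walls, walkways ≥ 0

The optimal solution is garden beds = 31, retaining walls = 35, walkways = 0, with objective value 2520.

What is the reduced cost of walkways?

-6.5

Check each constraint at x*: soil 66/66 (tight); mulch 225/225 (tight).
The binding rows give the dual system: 1·y_soil + 5·y_mulch = 52.5 and 1·y_soil + 2·y_mulch = 25.5.
→ y_soil = 7.5 and y_mulch = 9.
Reduced cost of walkways: c₃ − yᵀa₃ = 26.5 − (7.5·2 + 9·2) = 26.5 − 33 = -6.5.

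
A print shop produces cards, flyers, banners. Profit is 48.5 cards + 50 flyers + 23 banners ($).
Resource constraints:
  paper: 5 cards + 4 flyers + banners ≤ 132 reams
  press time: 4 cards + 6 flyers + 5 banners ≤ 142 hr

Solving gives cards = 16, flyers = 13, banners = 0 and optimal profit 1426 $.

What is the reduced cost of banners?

At the optimum: paper uses 132 of 132 (binding); press time uses 142 of 142 (binding).
From A_Bᵀ y = c: 5·y_paper + 4·y_press time = 48.5; 4·y_paper + 6·y_press time = 50.
Solving: y_paper = 6.5, y_press time = 4.
Reduced cost of banners: c₃ − yᵀa₃ = 23 − (6.5·1 + 4·5) = 23 − 26.5 = -3.5.

-3.5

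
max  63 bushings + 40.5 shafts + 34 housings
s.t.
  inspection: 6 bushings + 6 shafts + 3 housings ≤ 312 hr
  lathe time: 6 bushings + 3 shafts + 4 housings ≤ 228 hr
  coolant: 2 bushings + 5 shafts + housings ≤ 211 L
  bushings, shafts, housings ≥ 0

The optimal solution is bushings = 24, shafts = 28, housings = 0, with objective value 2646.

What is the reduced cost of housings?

-5

Binding: inspection and lathe time. Non-binding: coolant (23 unused).
Since coolant is not tight, its dual is 0.
Dual feasibility on the basic columns requires 6·y_inspection + 6·y_lathe time = 63, 6·y_inspection + 3·y_lathe time = 40.5.
This yields shadow prices y_inspection = 3, y_lathe time = 7.5.
Reduced cost of housings: c₃ − yᵀa₃ = 34 − (3·3 + 7.5·4) = 34 − 39 = -5.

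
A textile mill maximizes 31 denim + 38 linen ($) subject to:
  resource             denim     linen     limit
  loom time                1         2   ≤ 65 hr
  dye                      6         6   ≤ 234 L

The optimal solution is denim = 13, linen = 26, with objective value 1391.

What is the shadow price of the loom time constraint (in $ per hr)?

7

Check each constraint at x*: loom time 65/65 (tight); dye 234/234 (tight).
From A_Bᵀ y = c: 1·y_loom time + 6·y_dye = 31; 2·y_loom time + 6·y_dye = 38.
Solving: y_loom time = 7, y_dye = 4.
Shadow price of loom time = 7.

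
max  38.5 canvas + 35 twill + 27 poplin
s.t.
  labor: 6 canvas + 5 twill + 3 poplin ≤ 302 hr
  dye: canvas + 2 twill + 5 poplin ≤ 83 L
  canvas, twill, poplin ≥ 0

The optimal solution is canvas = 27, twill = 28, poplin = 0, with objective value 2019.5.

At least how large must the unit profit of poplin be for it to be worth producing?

30.5

Check each constraint at x*: labor 302/302 (tight); dye 83/83 (tight).
Dual feasibility on the basic columns requires 6·y_labor + 1·y_dye = 38.5, 5·y_labor + 2·y_dye = 35.
Solving: y_labor = 6, y_dye = 2.5.
poplin enters the basis when its profit ≥ yᵀa₃ = 6·3 + 2.5·5 = 30.5.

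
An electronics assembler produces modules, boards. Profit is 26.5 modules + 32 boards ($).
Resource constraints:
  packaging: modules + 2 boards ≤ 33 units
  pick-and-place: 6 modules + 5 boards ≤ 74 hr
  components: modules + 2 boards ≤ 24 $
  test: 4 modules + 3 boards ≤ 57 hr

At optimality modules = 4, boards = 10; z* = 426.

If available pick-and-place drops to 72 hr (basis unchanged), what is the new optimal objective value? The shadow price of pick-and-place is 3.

Δb = -2, so new z* = 426 + (3)·(-2) = 426 − 6 = 420.

420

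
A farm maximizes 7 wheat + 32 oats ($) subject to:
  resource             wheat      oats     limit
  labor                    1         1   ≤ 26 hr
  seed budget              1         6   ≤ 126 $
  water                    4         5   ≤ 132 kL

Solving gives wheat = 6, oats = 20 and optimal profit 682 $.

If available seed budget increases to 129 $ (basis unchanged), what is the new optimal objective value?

697

At the optimum: labor uses 26 of 26 (binding); seed budget uses 126 of 126 (binding); water uses 124 of 132 (slack = 8).
Slack constraints have shadow price 0 (complementary slackness).
The binding rows give the dual system: 1·y_labor + 1·y_seed budget = 7 and 1·y_labor + 6·y_seed budget = 32.
→ y_labor = 2 and y_seed budget = 5.
Δz = y_seed budget·Δb = 5 × (3) = 15, so new z* = 682 + 15 = 697.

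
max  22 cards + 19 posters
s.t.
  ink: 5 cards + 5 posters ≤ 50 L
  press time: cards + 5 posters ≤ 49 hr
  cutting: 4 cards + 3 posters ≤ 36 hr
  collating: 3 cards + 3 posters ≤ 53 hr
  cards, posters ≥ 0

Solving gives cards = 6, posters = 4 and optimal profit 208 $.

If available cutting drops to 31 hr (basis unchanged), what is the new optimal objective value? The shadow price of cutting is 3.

Δb = -5, so new z* = 208 + (3)·(-5) = 208 − 15 = 193.

193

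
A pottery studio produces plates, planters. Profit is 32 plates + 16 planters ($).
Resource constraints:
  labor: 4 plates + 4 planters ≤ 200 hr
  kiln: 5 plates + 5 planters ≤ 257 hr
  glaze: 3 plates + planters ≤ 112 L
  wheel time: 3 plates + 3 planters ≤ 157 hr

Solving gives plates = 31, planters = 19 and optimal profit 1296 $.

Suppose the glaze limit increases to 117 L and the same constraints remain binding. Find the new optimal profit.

1336

Binding: labor and glaze. Non-binding: kiln (7 unused), wheel time (7 unused).
Since kiln, wheel time are not tight, their duals are 0.
From A_Bᵀ y = c: 4·y_labor + 3·y_glaze = 32; 4·y_labor + 1·y_glaze = 16.
This yields shadow prices y_labor = 2, y_glaze = 8.
Δz = y_glaze·Δb = 8 × (5) = 40, so new z* = 1296 + 40 = 1336.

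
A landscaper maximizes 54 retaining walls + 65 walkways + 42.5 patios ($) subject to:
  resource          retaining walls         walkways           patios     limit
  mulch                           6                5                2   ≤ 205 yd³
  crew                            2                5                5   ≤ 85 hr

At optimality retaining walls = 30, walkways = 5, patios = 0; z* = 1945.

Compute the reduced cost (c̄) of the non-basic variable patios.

Check each constraint at x*: mulch 205/205 (tight); crew 85/85 (tight).
Dual feasibility on the basic columns requires 6·y_mulch + 2·y_crew = 54, 5·y_mulch + 5·y_crew = 65.
This yields shadow prices y_mulch = 7, y_crew = 6.
Reduced cost of patios: c₃ − yᵀa₃ = 42.5 − (7·2 + 6·5) = 42.5 − 44 = -1.5.

-1.5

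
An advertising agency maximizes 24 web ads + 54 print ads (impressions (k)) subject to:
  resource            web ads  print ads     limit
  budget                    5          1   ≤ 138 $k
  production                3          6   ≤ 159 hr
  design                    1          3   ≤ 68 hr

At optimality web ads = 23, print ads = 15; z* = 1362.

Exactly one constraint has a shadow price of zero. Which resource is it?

budget: 130/138 (slack 8)
production: 159/159 (binding)
design: 68/68 (binding)
By complementary slackness, a constraint with positive slack has shadow price 0 → budget.

budget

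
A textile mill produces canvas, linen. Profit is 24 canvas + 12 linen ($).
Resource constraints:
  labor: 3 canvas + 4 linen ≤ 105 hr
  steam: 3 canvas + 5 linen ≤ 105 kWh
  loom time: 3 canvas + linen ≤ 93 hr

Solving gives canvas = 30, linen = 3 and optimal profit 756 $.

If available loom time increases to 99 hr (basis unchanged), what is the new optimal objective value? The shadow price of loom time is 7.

Δb = 6, so new z* = 756 + (7)·(6) = 756 + 42 = 798.

798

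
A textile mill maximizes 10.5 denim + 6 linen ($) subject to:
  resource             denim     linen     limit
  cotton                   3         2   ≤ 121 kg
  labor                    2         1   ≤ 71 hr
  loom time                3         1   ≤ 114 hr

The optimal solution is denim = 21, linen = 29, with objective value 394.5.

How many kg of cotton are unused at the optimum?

0

cotton used = 3·21 + 2·29 = 121; slack = 121 − 121 = 0.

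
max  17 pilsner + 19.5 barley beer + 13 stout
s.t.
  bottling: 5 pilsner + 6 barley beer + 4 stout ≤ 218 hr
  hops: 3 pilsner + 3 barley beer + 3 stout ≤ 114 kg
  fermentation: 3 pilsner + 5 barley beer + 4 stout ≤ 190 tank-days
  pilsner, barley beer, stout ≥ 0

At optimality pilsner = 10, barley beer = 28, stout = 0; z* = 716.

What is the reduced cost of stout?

-1.5

Check each constraint at x*: bottling 218/218 (tight); hops 114/114 (tight); fermentation 170/190 (slack 20).
Since fermentation is not tight, its dual is 0.
Dual feasibility on the basic columns requires 5·y_bottling + 3·y_hops = 17, 6·y_bottling + 3·y_hops = 19.5.
Solving: y_bottling = 2.5, y_hops = 1.5.
Reduced cost of stout: c₃ − yᵀa₃ = 13 − (2.5·4 + 1.5·3) = 13 − 14.5 = -1.5.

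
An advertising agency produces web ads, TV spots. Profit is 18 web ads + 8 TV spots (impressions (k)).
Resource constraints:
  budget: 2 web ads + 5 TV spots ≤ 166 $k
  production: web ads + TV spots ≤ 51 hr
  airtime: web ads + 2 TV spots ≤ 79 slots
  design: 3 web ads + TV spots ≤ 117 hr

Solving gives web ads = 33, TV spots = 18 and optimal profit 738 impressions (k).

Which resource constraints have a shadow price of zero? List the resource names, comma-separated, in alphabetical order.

budget: 156/166 (slack 10)
production: 51/51 (binding)
airtime: 69/79 (slack 10)
design: 117/117 (binding)
By complementary slackness, a constraint with positive slack has shadow price 0 → airtime, budget.

airtime, budget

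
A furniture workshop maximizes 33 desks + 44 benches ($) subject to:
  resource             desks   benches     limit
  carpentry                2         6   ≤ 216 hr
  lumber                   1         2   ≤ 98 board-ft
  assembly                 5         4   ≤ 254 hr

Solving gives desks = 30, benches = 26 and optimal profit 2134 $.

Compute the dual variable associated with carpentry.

Check each constraint at x*: carpentry 216/216 (tight); lumber 82/98 (slack 16); assembly 254/254 (tight).
Slack constraints have shadow price 0 (complementary slackness).
From A_Bᵀ y = c: 2·y_carpentry + 5·y_assembly = 33; 6·y_carpentry + 4·y_assembly = 44.
→ y_carpentry = 4 and y_assembly = 5.
Shadow price of carpentry = 4.

4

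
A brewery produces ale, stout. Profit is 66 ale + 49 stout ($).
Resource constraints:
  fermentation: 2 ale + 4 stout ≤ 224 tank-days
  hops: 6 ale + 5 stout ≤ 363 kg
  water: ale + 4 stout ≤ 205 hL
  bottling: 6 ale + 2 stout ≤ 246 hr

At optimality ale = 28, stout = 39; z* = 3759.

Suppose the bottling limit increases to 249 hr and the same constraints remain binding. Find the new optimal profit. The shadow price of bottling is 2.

Δb = 3, so new z* = 3759 + (2)·(3) = 3759 + 6 = 3765.

3765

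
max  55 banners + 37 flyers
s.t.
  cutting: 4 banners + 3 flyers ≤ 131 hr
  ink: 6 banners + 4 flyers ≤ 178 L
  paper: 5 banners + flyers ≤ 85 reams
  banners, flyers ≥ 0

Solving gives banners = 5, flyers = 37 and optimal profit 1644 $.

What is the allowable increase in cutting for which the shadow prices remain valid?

Binding constraints: cutting, ink. The basis is B = [[4,3],[6,4]] with det -2.
Per unit increase in cutting, x* moves by d = (-2, 3).
The basis stays optimal until banners reaches 0; allowable increase = 2.5 hr.

2.5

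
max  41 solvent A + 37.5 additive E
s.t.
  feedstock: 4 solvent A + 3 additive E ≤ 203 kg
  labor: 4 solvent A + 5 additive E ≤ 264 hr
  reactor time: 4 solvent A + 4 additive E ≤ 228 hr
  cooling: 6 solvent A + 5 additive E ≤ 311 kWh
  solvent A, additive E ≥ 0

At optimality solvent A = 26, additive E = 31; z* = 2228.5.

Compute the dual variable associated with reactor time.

Check each constraint at x*: feedstock 197/203 (slack 6); labor 259/264 (slack 5); reactor time 228/228 (tight); cooling 311/311 (tight).
By complementary slackness, y = 0 for the non-binding constraints.
Dual feasibility on the basic columns requires 4·y_reactor time + 6·y_cooling = 41, 4·y_reactor time + 5·y_cooling = 37.5.
→ y_reactor time = 5 and y_cooling = 3.5.
Shadow price of reactor time = 5.

5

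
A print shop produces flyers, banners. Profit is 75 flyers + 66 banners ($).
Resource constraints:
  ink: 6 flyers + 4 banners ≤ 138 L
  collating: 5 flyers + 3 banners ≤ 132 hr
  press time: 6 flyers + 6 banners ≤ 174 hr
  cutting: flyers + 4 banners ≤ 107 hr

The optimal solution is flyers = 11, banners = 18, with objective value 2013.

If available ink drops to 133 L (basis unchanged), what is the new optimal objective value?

1990.5

Check each constraint at x*: ink 138/138 (tight); collating 109/132 (slack 23); press time 174/174 (tight); cutting 83/107 (slack 24).
By complementary slackness, y = 0 for the non-binding constraints.
From A_Bᵀ y = c: 6·y_ink + 6·y_press time = 75; 4·y_ink + 6·y_press time = 66.
This yields shadow prices y_ink = 4.5, y_press time = 8.
Δz = y_ink·Δb = 4.5 × (-5) = -22.5, so new z* = 2013 − 22.5 = 1990.5.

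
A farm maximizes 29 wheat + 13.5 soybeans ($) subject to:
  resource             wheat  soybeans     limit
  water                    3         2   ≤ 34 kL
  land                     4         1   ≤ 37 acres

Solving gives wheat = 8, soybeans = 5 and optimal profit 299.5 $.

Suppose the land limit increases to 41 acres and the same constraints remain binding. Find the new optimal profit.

313.5

Check each constraint at x*: water 34/34 (tight); land 37/37 (tight).
From A_Bᵀ y = c: 3·y_water + 4·y_land = 29; 2·y_water + 1·y_land = 13.5.
Solving: y_water = 5, y_land = 3.5.
Δz = y_land·Δb = 3.5 × (4) = 14, so new z* = 299.5 + 14 = 313.5.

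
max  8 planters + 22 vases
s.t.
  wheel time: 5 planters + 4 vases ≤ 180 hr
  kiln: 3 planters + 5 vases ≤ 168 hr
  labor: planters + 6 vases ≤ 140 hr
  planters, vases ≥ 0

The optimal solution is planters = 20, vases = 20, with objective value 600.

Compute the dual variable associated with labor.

At the optimum: wheel time uses 180 of 180 (binding); kiln uses 160 of 168 (slack = 8); labor uses 140 of 140 (binding).
Since kiln is not tight, its dual is 0.
The binding rows give the dual system: 5·y_wheel time + 1·y_labor = 8 and 4·y_wheel time + 6·y_labor = 22.
Solving: y_wheel time = 1, y_labor = 3.
Shadow price of labor = 3.

3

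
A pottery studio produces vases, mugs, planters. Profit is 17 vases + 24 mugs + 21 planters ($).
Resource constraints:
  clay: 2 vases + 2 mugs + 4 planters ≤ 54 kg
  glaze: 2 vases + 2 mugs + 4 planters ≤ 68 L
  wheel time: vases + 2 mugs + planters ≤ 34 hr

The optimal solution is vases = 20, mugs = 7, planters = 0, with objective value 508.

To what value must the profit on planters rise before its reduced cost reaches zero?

27

At the optimum: clay uses 54 of 54 (binding); glaze uses 54 of 68 (slack = 14); wheel time uses 34 of 34 (binding).
Slack constraints have shadow price 0 (complementary slackness).
From A_Bᵀ y = c: 2·y_clay + 1·y_wheel time = 17; 2·y_clay + 2·y_wheel time = 24.
→ y_clay = 5 and y_wheel time = 7.
planters enters the basis when its profit ≥ yᵀa₃ = 5·4 + 7·1 = 27.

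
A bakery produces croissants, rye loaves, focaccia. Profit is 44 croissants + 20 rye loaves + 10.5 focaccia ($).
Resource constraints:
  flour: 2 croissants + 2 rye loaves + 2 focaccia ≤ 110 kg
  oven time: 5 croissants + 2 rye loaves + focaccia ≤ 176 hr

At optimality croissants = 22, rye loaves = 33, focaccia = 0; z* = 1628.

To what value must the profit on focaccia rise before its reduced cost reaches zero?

12

Check each constraint at x*: flour 110/110 (tight); oven time 176/176 (tight).
The binding rows give the dual system: 2·y_flour + 5·y_oven time = 44 and 2·y_flour + 2·y_oven time = 20.
Solving: y_flour = 2, y_oven time = 8.
focaccia enters the basis when its profit ≥ yᵀa₃ = 2·2 + 8·1 = 12.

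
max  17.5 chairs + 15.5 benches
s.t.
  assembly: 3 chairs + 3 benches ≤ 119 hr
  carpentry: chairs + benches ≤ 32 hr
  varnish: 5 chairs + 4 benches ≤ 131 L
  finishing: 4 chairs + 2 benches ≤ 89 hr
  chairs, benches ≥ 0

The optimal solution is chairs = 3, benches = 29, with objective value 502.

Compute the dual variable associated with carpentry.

7.5

Binding: carpentry and varnish. Non-binding: assembly (23 unused), finishing (19 unused).
Slack constraints have shadow price 0 (complementary slackness).
From A_Bᵀ y = c: 1·y_carpentry + 5·y_varnish = 17.5; 1·y_carpentry + 4·y_varnish = 15.5.
→ y_carpentry = 7.5 and y_varnish = 2.
Shadow price of carpentry = 7.5.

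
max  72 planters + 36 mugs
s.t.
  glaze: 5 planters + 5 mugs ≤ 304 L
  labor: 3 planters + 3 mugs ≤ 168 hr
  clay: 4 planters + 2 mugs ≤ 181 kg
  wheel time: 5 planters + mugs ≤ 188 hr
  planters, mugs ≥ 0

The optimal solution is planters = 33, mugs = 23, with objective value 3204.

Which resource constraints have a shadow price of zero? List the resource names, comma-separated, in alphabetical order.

glaze: 280/304 (slack 24)
labor: 168/168 (binding)
clay: 178/181 (slack 3)
wheel time: 188/188 (binding)
By complementary slackness, a constraint with positive slack has shadow price 0 → clay, glaze.

clay, glaze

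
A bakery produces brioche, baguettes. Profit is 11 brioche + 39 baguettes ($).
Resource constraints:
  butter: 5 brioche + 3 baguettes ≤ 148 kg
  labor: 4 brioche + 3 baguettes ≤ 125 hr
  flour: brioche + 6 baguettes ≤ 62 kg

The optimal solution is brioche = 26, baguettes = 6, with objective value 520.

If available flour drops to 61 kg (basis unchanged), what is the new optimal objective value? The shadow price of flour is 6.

Δb = -1, so new z* = 520 + (6)·(-1) = 520 − 6 = 514.

514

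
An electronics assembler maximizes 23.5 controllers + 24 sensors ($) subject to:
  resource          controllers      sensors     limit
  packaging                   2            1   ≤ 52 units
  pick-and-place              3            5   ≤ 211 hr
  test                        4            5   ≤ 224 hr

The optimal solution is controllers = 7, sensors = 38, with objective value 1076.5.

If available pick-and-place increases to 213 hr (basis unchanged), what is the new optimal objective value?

1083.5

Binding: packaging and pick-and-place. Non-binding: test (6 unused).
By complementary slackness, y = 0 for the non-binding constraint.
The binding rows give the dual system: 2·y_packaging + 3·y_pick-and-place = 23.5 and 1·y_packaging + 5·y_pick-and-place = 24.
→ y_packaging = 6.5 and y_pick-and-place = 3.5.
Δz = y_pick-and-place·Δb = 3.5 × (2) = 7, so new z* = 1076.5 + 7 = 1083.5.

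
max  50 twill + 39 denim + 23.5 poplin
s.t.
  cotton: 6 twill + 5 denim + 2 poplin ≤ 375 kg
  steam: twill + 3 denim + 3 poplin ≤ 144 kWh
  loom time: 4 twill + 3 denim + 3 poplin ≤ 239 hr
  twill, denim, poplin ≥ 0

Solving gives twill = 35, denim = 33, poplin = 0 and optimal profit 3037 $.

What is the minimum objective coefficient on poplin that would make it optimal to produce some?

Binding: cotton and loom time. Non-binding: steam (10 unused).
Since steam is not tight, its dual is 0.
From A_Bᵀ y = c: 6·y_cotton + 4·y_loom time = 50; 5·y_cotton + 3·y_loom time = 39.
→ y_cotton = 3 and y_loom time = 8.
poplin enters the basis when its profit ≥ yᵀa₃ = 3·2 + 8·3 = 30.

30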